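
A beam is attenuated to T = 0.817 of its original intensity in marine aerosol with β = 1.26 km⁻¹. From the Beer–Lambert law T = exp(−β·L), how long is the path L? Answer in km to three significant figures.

Beer–Lambert: T = exp(−βL) ⇒ L = −ln(T)/β = −ln(0.817)/1.26 = 0.2021/1.26 = 0.1604 km.

0.160 km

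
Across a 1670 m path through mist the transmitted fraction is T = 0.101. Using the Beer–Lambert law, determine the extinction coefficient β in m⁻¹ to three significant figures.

0.00137 m⁻¹

Beer–Lambert: T = exp(−βL) ⇒ β = −ln(T)/L = −ln(0.101)/1670 = 2.2926/1670 = 0.001373 m⁻¹.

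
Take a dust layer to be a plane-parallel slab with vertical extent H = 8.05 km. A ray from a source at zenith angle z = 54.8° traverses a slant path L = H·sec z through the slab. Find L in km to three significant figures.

sec z = 1/cos 54.8° = 1.7348.
L = 8.05 × 1.7348 = 13.965 km.

14.0 km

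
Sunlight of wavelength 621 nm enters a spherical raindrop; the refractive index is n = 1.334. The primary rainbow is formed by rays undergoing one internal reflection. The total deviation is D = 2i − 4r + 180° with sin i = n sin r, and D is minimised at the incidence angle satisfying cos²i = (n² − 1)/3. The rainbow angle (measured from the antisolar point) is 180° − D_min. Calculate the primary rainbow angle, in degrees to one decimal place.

41.9°

cos²i = (1.77956 − 1)/3 = 0.25985; i = arccos(0.50976) = 59.352°.
sin r = sin 59.352°/1.334 = 0.64492; r = 40.159°.
D_min = 2·59.352° − 4·40.159° + 180° = 138.067°.
Rainbow angle = 180° − D_min = 41.933°.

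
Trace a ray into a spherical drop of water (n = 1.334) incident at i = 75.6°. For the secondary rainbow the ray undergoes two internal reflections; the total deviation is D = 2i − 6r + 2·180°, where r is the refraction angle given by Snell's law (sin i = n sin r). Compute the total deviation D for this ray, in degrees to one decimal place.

sin r = sin 75.6° / 1.334 = 0.9686/1.334 = 0.7261; r = 46.56°.
D = 2·75.6° − 6·46.56° + 2·180° = 151.20° − 279.35° + 360° = 231.85°.

231.9°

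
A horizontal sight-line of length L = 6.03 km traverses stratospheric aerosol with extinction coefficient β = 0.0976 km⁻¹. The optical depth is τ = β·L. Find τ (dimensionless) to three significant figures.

τ = β·L = 0.0976 × 6.03 = 0.5885.

0.589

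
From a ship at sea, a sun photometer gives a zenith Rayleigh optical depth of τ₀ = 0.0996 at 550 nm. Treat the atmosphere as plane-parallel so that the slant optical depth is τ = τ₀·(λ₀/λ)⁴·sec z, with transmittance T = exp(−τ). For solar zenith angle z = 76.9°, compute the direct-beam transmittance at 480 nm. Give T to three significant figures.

0.469

sec 76.9° = 4.4121.
τ = 0.0996 × (550/480)⁴ × 4.4121 = 0.0996 × 1.7238 × 4.4121 = 0.7575.
T = exp(−0.7575) = 0.4688.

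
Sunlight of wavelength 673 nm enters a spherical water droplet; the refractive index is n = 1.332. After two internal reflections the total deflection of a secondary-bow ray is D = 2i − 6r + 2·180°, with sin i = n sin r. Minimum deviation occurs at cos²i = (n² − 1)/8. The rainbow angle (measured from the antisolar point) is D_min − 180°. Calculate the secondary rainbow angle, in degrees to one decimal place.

50.6°

cos²i = (1.77422 − 1)/8 = 0.09678; i = arccos(0.31109) = 71.875°.
sin r = sin 71.875°/1.332 = 0.71350; r = 45.520°.
D_min = 2·71.875° − 6·45.520° + 360° = 230.628°.
Rainbow angle = D_min − 180° = 50.628°.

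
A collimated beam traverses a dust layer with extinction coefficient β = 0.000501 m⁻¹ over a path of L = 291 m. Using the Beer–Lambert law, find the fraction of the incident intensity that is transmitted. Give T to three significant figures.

0.864

τ = β·L = 0.000501 × 291 = 0.1458.
T = exp(−0.1458) = 0.8643.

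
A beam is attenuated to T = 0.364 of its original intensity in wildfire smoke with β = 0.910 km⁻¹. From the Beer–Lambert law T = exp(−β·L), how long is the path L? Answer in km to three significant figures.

1.11 km

Beer–Lambert: T = exp(−βL) ⇒ L = −ln(T)/β = −ln(0.364)/0.910 = 1.0106/0.910 = 1.111 km.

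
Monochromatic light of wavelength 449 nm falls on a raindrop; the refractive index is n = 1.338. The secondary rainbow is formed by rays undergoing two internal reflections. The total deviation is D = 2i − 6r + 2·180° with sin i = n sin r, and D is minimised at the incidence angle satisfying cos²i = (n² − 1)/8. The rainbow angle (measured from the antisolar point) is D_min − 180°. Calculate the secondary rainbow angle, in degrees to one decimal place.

cos²i = (1.79024 − 1)/8 = 0.09878; i = arccos(0.31429) = 71.682°.
sin r = sin 71.682°/1.338 = 0.70951; r = 45.195°.
D_min = 2·71.682° − 6·45.195° + 360° = 232.193°.
Rainbow angle = D_min − 180° = 52.193°.

52.2°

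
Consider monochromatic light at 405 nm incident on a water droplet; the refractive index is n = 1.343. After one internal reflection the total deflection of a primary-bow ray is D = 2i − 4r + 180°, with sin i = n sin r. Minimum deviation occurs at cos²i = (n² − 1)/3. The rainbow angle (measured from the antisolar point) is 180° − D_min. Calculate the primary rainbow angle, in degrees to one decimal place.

cos²i = (1.80365 − 1)/3 = 0.26788; i = arccos(0.51757) = 58.830°.
sin r = sin 58.830°/1.343 = 0.63711; r = 39.577°.
D_min = 2·58.830° − 4·39.577° + 180° = 139.354°.
Rainbow angle = 180° − D_min = 40.646°.

40.6°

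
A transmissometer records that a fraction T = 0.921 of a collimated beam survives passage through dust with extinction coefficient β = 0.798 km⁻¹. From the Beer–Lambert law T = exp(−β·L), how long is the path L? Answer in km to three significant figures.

0.103 km

Beer–Lambert: T = exp(−βL) ⇒ L = −ln(T)/β = −ln(0.921)/0.798 = 0.0823/0.798 = 0.1031 km.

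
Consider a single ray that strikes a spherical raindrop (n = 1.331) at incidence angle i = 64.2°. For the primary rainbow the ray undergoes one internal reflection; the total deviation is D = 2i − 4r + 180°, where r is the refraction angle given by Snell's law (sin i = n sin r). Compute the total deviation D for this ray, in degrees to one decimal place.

138.1°

sin r = sin 64.2° / 1.331 = 0.9003/1.331 = 0.6764; r = 42.56°.
D = 2·64.2° − 4·42.56° + 180° = 128.40° − 170.26° + 180° = 138.14°.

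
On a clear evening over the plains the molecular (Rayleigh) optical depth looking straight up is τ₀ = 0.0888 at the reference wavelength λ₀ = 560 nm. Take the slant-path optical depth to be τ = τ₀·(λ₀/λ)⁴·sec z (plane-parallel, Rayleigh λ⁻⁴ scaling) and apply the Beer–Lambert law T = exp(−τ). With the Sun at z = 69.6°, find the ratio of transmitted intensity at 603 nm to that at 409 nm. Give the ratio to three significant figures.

2.03

Airmass: sec 69.6° = 2.8688.
τ(603 nm) = 0.0888 × (560/603)⁴ × 2.8688 = 0.0888 × 0.7438 × 2.8688 = 0.1895.
τ(409 nm) = 0.0888 × (560/409)⁴ × 2.8688 = 0.0888 × 3.5145 × 2.8688 = 0.8953.
T(603)/T(409) = exp(τ_B − τ_A) = exp(0.7058) = 2.0255.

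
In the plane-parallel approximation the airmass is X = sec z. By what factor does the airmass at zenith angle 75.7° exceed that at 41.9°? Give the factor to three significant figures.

3.01

X(75.7°)/X(41.9°) = sec 75.7° / sec 41.9° = cos 41.9° / cos 75.7° = 0.7443/0.2470 = 3.0134.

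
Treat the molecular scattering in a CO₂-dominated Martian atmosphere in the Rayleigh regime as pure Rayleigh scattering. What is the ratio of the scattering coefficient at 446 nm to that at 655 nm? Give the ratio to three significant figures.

4.65

Rayleigh scattering ∝ λ⁻⁴, so the ratio of coefficients is the inverse fourth power of the wavelength ratio.
σ(446)/σ(655) = (655/446)⁴ = (1.4686)⁴ = 4.652.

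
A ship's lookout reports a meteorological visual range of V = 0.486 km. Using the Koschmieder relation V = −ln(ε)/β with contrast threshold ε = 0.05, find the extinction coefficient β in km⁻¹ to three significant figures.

β = −ln(0.05) / V = 2.996 / 0.486 = 6.1641 km⁻¹.

6.16 km⁻¹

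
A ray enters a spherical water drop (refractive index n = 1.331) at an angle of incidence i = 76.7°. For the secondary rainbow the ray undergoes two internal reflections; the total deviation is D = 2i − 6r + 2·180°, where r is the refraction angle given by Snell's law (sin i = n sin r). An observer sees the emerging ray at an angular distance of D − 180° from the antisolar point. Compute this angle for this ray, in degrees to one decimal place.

sin r = sin 76.7° / 1.331 = 0.9732/1.331 = 0.7312; r = 46.98°.
D = 2·76.7° − 6·46.98° + 2·180° = 153.40° − 281.90° + 360° = 231.50°.
Angle from antisolar point = D − 180° = 51.50°.

51.5°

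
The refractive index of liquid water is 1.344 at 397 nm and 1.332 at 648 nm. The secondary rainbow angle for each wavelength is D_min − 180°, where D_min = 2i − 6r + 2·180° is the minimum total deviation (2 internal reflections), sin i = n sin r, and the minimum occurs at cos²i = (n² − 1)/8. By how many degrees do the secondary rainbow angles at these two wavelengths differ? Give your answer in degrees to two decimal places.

At 397 nm (n = 1.344): cos²i = 0.10079 → i = 71.490°, r = 44.874°, D_min = 233.733°, rainbow angle = 53.733°.
At 648 nm (n = 1.332): cos²i = 0.09678 → i = 71.875°, r = 45.520°, D_min = 230.628°, rainbow angle = 50.628°.
Angular width = |53.733° − 50.628°| = 3.104°.

3.10°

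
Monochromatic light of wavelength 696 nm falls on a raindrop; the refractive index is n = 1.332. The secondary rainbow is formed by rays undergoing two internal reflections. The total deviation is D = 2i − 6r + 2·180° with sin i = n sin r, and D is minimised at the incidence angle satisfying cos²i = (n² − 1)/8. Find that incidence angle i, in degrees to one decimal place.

71.9°

cos²i = (1.332² − 1)/8 = (1.77422 − 1)/8 = 0.09678.
cos i = 0.31109, so i = 71.875°.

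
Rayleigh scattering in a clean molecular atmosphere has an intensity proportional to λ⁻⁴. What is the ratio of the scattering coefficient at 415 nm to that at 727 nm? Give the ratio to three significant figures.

9.42

Rayleigh scattering ∝ λ⁻⁴, so the ratio of coefficients is the inverse fourth power of the wavelength ratio.
σ(415)/σ(727) = (727/415)⁴ = (1.7518)⁴ = 9.418.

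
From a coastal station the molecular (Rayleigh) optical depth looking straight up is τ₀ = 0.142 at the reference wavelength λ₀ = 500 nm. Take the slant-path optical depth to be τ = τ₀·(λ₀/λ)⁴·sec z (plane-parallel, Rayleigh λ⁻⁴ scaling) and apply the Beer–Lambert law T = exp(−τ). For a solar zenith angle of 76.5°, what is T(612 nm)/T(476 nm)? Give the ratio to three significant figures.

Airmass: sec 76.5° = 4.2837.
τ(612 nm) = 0.142 × (500/612)⁴ × 4.2837 = 0.142 × 0.4455 × 4.2837 = 0.2710.
τ(476 nm) = 0.142 × (500/476)⁴ × 4.2837 = 0.142 × 1.2175 × 4.2837 = 0.7406.
T(612)/T(476) = exp(τ_B − τ_A) = exp(0.4695) = 1.5993.

1.60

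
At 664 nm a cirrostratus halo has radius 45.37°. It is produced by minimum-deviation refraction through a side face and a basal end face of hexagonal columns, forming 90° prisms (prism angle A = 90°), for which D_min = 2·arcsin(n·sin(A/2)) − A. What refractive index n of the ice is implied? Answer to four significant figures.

1.308

Rearranging: n = sin((D_min + A)/2) / sin(A/2).
(D_min + A)/2 = (45.37° + 90°)/2 = 67.685°.
n = sin 67.685° / sin 45° = 0.9251 / 0.7071 = 1.3083.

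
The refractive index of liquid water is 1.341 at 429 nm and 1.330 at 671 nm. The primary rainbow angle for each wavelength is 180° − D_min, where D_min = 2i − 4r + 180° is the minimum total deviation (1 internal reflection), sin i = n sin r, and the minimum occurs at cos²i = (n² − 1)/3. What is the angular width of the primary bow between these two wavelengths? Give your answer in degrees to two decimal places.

At 429 nm (n = 1.341): cos²i = 0.26609 → i = 58.946°, r = 39.705°, D_min = 139.071°, rainbow angle = 40.929°.
At 671 nm (n = 1.330): cos²i = 0.25630 → i = 59.585°, r = 40.422°, D_min = 137.484°, rainbow angle = 42.516°.
Angular width = |40.929° − 42.516°| = 1.588°.

1.59°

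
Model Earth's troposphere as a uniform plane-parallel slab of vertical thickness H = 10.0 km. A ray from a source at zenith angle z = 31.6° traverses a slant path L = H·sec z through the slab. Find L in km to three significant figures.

sec z = 1/cos 31.6° = 1.1741.
L = 10.0 × 1.1741 = 11.741 km.

11.7 km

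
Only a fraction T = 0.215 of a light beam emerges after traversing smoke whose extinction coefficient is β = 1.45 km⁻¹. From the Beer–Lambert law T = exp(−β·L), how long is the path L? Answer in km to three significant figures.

1.06 km

Beer–Lambert: T = exp(−βL) ⇒ L = −ln(T)/β = −ln(0.215)/1.45 = 1.5371/1.45 = 1.06 km.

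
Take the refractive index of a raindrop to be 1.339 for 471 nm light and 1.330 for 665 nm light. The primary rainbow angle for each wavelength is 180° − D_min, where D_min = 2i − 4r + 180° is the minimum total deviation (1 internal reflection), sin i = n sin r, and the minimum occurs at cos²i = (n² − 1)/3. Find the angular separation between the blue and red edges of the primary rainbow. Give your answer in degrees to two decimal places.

1.30°

At 471 nm (n = 1.339): cos²i = 0.26431 → i = 59.062°, r = 39.834°, D_min = 138.786°, rainbow angle = 41.214°.
At 665 nm (n = 1.330): cos²i = 0.25630 → i = 59.585°, r = 40.422°, D_min = 137.484°, rainbow angle = 42.516°.
Angular width = |41.214° − 42.516°| = 1.303°.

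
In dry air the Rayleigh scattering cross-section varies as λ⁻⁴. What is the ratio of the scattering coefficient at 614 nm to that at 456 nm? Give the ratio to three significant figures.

0.304

Rayleigh scattering ∝ λ⁻⁴, so the ratio of coefficients is the inverse fourth power of the wavelength ratio.
σ(614)/σ(456) = (456/614)⁴ = (0.7427)⁴ = 0.3042.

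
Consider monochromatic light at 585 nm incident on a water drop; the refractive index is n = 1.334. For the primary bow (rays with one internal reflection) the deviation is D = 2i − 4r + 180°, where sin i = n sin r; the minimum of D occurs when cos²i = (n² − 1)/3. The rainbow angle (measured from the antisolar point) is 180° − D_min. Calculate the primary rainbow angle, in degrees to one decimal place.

cos²i = (1.77956 − 1)/3 = 0.25985; i = arccos(0.50976) = 59.352°.
sin r = sin 59.352°/1.334 = 0.64492; r = 40.159°.
D_min = 2·59.352° − 4·40.159° + 180° = 138.067°.
Rainbow angle = 180° − D_min = 41.933°.

41.9°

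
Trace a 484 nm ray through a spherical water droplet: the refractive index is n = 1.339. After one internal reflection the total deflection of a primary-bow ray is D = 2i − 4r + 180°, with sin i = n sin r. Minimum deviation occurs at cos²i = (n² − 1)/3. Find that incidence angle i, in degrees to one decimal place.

cos²i = (1.339² − 1)/3 = (1.79292 − 1)/3 = 0.26431.
cos i = 0.51411, so i = 59.062°.

59.1°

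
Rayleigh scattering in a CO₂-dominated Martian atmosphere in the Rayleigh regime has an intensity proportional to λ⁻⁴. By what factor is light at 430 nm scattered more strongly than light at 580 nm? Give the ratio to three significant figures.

Rayleigh scattering ∝ λ⁻⁴, so the ratio of coefficients is the inverse fourth power of the wavelength ratio.
σ(430)/σ(580) = (580/430)⁴ = (1.3488)⁴ = 3.31.

3.31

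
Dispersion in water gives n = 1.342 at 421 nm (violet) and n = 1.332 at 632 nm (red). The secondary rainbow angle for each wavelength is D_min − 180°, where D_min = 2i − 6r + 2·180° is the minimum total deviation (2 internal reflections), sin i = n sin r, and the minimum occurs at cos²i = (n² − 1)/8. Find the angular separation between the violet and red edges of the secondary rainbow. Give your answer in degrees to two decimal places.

At 421 nm (n = 1.342): cos²i = 0.10012 → i = 71.554°, r = 44.981°, D_min = 233.222°, rainbow angle = 53.222°.
At 632 nm (n = 1.332): cos²i = 0.09678 → i = 71.875°, r = 45.520°, D_min = 230.628°, rainbow angle = 50.628°.
Angular width = |53.222° − 50.628°| = 2.594°.

2.59°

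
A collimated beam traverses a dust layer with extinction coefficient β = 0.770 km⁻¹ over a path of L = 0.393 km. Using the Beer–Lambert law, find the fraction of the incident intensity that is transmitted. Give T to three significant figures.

τ = β·L = 0.770 × 0.393 = 0.3026.
T = exp(−0.3026) = 0.7389.

0.739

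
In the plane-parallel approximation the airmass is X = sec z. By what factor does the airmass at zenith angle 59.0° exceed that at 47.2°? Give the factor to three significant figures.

X(59.0°)/X(47.2°) = sec 59.0° / sec 47.2° = cos 47.2° / cos 59.0° = 0.6794/0.5150 = 1.3192.

1.32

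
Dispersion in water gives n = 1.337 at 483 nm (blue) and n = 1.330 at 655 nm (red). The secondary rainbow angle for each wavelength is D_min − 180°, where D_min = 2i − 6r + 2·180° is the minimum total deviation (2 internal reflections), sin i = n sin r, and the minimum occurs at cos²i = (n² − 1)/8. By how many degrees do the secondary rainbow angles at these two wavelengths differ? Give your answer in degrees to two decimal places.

1.83°

At 483 nm (n = 1.337): cos²i = 0.09845 → i = 71.714°, r = 45.249°, D_min = 231.934°, rainbow angle = 51.934°.
At 655 nm (n = 1.330): cos²i = 0.09611 → i = 71.940°, r = 45.630°, D_min = 230.101°, rainbow angle = 50.101°.
Angular width = |51.934° − 50.101°| = 1.832°.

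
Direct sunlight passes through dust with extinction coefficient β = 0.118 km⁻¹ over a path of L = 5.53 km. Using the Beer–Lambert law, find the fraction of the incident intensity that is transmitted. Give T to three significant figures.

0.521

τ = β·L = 0.118 × 5.53 = 0.6525.
T = exp(−0.6525) = 0.5207.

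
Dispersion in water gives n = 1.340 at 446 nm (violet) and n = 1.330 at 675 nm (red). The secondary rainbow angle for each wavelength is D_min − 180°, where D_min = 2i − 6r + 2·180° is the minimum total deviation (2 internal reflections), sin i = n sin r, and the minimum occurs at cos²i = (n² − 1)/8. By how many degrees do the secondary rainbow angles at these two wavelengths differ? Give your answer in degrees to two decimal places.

2.61°

At 446 nm (n = 1.340): cos²i = 0.09945 → i = 71.618°, r = 45.088°, D_min = 232.709°, rainbow angle = 52.709°.
At 675 nm (n = 1.330): cos²i = 0.09611 → i = 71.940°, r = 45.630°, D_min = 230.101°, rainbow angle = 50.101°.
Angular width = |52.709° − 50.101°| = 2.608°.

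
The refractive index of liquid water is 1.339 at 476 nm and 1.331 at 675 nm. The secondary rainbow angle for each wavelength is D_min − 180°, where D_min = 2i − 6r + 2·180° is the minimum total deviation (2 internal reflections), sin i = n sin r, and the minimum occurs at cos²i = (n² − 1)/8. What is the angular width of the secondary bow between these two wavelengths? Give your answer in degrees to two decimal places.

At 476 nm (n = 1.339): cos²i = 0.09912 → i = 71.650°, r = 45.141°, D_min = 232.451°, rainbow angle = 52.451°.
At 675 nm (n = 1.331): cos²i = 0.09645 → i = 71.907°, r = 45.575°, D_min = 230.365°, rainbow angle = 50.365°.
Angular width = |52.451° − 50.365°| = 2.086°.

2.09°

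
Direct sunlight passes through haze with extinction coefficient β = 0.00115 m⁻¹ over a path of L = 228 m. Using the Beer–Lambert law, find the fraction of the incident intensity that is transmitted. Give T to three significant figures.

0.769

τ = β·L = 0.00115 × 228 = 0.2622.
T = exp(−0.2622) = 0.7694.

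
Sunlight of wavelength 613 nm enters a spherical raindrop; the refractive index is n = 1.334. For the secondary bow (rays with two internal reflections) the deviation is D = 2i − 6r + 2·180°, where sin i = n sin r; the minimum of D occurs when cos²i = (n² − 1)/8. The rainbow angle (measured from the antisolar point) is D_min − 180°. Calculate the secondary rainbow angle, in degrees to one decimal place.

cos²i = (1.77956 − 1)/8 = 0.09744; i = arccos(0.31216) = 71.810°.
sin r = sin 71.810°/1.334 = 0.71217; r = 45.411°.
D_min = 2·71.810° − 6·45.411° + 360° = 231.153°.
Rainbow angle = D_min − 180° = 51.153°.

51.2°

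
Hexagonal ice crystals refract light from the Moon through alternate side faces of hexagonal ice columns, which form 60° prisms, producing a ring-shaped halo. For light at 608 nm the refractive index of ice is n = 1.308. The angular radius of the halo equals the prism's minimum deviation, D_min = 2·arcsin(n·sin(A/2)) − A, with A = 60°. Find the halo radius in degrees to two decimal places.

n·sin(A/2) = 1.308 × sin 30° = 1.308 × 0.5000 = 0.6540.
D_min = 2·arcsin(0.6540) − 60° = 2 × 40.844° − 60° = 21.688°.

21.69°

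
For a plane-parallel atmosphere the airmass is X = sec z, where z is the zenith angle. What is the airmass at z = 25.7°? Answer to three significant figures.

1.11

X = sec z = 1/cos 25.7° = 1/0.9011 = 1.1098.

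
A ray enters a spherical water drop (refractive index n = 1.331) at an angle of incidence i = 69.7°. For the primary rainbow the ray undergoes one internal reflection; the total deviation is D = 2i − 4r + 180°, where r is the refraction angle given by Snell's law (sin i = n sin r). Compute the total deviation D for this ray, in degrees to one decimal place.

140.2°

sin r = sin 69.7° / 1.331 = 0.9379/1.331 = 0.7046; r = 44.80°.
D = 2·69.7° − 4·44.80° + 180° = 139.40° − 179.21° + 180° = 140.19°.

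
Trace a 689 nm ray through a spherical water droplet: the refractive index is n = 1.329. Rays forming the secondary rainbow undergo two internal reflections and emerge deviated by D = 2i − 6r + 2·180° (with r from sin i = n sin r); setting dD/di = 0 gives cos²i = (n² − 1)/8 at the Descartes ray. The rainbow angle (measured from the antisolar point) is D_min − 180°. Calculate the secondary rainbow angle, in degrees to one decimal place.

cos²i = (1.76624 − 1)/8 = 0.09578; i = arccos(0.30948) = 71.972°.
sin r = sin 71.972°/1.329 = 0.71550; r = 45.685°.
D_min = 2·71.972° − 6·45.685° + 360° = 229.837°.
Rainbow angle = D_min − 180° = 49.837°.

49.8°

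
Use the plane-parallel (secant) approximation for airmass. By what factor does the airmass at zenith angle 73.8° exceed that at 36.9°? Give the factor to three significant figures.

2.87

X(73.8°)/X(36.9°) = sec 73.8° / sec 36.9° = cos 36.9° / cos 73.8° = 0.7997/0.2790 = 2.8663.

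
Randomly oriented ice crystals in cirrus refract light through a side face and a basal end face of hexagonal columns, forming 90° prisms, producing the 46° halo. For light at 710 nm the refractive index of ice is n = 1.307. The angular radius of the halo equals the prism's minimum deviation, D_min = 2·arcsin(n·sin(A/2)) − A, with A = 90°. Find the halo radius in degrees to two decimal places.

n·sin(A/2) = 1.307 × sin 45° = 1.307 × 0.7071 = 0.9242.
D_min = 2·arcsin(0.9242) − 90° = 2 × 67.546° − 90° = 45.093°.

45.09°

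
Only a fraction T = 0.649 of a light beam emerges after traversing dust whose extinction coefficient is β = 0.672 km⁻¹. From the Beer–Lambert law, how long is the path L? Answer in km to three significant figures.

0.643 km

Beer–Lambert: T = exp(−βL) ⇒ L = −ln(T)/β = −ln(0.649)/0.672 = 0.4323/0.672 = 0.6433 km.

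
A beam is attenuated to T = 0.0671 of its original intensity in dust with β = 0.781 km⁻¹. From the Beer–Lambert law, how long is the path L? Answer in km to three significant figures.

3.46 km

Beer–Lambert: T = exp(−βL) ⇒ L = −ln(T)/β = −ln(0.0671)/0.781 = 2.7016/0.781 = 3.459 km.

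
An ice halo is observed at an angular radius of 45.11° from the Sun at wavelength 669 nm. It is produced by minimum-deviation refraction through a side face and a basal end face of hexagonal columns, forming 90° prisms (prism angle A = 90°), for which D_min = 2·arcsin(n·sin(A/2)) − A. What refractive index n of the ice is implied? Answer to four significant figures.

Rearranging: n = sin((D_min + A)/2) / sin(A/2).
(D_min + A)/2 = (45.11° + 90°)/2 = 67.555°.
n = sin 67.555° / sin 45° = 0.9242 / 0.7071 = 1.3071.

1.307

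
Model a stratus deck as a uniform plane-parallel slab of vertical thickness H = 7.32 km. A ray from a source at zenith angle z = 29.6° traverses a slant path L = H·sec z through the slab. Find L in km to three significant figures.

sec z = 1/cos 29.6° = 1.1501.
L = 7.32 × 1.1501 = 8.419 km.

8.42 km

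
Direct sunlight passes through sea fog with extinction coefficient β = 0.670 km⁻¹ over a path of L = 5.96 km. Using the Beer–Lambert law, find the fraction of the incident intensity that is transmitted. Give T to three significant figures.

τ = β·L = 0.670 × 5.96 = 3.9932.
T = exp(−3.9932) = 0.0184.

0.0184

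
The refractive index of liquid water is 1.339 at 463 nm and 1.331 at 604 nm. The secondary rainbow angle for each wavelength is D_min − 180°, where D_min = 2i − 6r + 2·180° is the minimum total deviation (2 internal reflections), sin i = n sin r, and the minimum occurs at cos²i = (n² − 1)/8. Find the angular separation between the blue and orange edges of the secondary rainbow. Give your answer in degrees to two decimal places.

2.09°

At 463 nm (n = 1.339): cos²i = 0.09912 → i = 71.650°, r = 45.141°, D_min = 232.451°, rainbow angle = 52.451°.
At 604 nm (n = 1.331): cos²i = 0.09645 → i = 71.907°, r = 45.575°, D_min = 230.365°, rainbow angle = 50.365°.
Angular width = |52.451° − 50.365°| = 2.086°.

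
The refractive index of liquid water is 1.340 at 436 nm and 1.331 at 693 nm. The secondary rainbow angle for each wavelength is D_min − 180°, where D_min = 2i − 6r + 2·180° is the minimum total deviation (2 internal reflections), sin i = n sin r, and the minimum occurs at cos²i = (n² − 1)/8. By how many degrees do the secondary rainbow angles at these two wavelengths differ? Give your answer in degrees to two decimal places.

At 436 nm (n = 1.340): cos²i = 0.09945 → i = 71.618°, r = 45.088°, D_min = 232.709°, rainbow angle = 52.709°.
At 693 nm (n = 1.331): cos²i = 0.09645 → i = 71.907°, r = 45.575°, D_min = 230.365°, rainbow angle = 50.365°.
Angular width = |52.709° − 50.365°| = 2.344°.

2.34°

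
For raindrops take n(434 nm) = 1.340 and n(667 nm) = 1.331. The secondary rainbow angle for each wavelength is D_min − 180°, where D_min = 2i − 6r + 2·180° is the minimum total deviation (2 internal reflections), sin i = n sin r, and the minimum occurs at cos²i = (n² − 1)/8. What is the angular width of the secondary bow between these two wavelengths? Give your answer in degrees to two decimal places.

2.34°

At 434 nm (n = 1.340): cos²i = 0.09945 → i = 71.618°, r = 45.088°, D_min = 232.709°, rainbow angle = 52.709°.
At 667 nm (n = 1.331): cos²i = 0.09645 → i = 71.907°, r = 45.575°, D_min = 230.365°, rainbow angle = 50.365°.
Angular width = |52.709° − 50.365°| = 2.344°.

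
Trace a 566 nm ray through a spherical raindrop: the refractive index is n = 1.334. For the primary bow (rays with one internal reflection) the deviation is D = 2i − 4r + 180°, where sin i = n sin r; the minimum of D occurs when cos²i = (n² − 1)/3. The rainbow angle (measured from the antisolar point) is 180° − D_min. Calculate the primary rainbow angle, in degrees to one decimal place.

cos²i = (1.77956 − 1)/3 = 0.25985; i = arccos(0.50976) = 59.352°.
sin r = sin 59.352°/1.334 = 0.64492; r = 40.159°.
D_min = 2·59.352° − 4·40.159° + 180° = 138.067°.
Rainbow angle = 180° − D_min = 41.933°.

41.9°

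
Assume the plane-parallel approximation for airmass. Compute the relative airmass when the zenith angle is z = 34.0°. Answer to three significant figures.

1.21

X = sec z = 1/cos 34.0° = 1/0.8290 = 1.2062.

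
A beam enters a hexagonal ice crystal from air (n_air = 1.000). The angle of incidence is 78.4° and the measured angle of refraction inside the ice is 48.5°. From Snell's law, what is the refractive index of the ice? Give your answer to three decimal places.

1.308

n = sin θ_i / sin θ_r = sin 78.4° / sin 48.5° = 0.9796 / 0.7490 = 1.3079.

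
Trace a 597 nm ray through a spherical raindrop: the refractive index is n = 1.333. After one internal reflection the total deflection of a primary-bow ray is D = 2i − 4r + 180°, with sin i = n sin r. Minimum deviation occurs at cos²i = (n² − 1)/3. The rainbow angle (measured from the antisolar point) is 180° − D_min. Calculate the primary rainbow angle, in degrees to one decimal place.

42.1°

cos²i = (1.77689 − 1)/3 = 0.25896; i = arccos(0.50888) = 59.410°.
sin r = sin 59.410°/1.333 = 0.64579; r = 40.225°.
D_min = 2·59.410° − 4·40.225° + 180° = 137.922°.
Rainbow angle = 180° − D_min = 42.078°.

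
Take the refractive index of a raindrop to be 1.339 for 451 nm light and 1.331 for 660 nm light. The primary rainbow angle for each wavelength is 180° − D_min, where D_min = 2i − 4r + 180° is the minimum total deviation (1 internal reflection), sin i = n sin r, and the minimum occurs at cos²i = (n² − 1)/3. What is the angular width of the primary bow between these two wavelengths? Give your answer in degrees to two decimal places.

At 451 nm (n = 1.339): cos²i = 0.26431 → i = 59.062°, r = 39.834°, D_min = 138.786°, rainbow angle = 41.214°.
At 660 nm (n = 1.331): cos²i = 0.25719 → i = 59.527°, r = 40.356°, D_min = 137.630°, rainbow angle = 42.370°.
Angular width = |41.214° − 42.370°| = 1.156°.

1.16°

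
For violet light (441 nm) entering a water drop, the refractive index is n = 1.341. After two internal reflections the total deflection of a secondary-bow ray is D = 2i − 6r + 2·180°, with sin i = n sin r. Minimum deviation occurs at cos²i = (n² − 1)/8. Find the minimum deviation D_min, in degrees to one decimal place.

233.0°

cos²i = (1.79828 − 1)/8 = 0.09979; i = arccos(0.31589) = 71.586°.
sin r = sin 71.586°/1.341 = 0.70753; r = 45.034°.
D_min = 2·71.586° − 6·45.034° + 360° = 232.966°.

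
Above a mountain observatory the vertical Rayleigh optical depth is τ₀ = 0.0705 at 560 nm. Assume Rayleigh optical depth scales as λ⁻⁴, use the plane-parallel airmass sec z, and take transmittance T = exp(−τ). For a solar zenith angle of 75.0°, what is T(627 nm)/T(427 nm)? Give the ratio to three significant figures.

1.88

Airmass: sec 75.0° = 3.8637.
τ(627 nm) = 0.0705 × (560/627)⁴ × 3.8637 = 0.0705 × 0.6363 × 3.8637 = 0.1733.
τ(427 nm) = 0.0705 × (560/427)⁴ × 3.8637 = 0.0705 × 2.9583 × 3.8637 = 0.8058.
T(627)/T(427) = exp(τ_B − τ_A) = exp(0.6325) = 1.8823.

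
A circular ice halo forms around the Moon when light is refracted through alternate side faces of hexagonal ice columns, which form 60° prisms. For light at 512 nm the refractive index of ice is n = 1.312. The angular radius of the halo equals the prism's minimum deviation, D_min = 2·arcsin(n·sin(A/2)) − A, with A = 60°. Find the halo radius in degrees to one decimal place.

22.0°

n·sin(A/2) = 1.312 × sin 30° = 1.312 × 0.5000 = 0.6560.
D_min = 2·arcsin(0.6560) − 60° = 2 × 40.996° − 60° = 21.991°.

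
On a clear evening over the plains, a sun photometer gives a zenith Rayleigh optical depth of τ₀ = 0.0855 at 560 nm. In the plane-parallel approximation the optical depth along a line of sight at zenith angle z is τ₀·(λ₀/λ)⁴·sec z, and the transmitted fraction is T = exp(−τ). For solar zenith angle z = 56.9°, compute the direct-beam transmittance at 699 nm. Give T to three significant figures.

sec 56.9° = 1.8312.
τ = 0.0855 × (560/699)⁴ × 1.8312 = 0.0855 × 0.4119 × 1.8312 = 0.0645.
T = exp(−0.0645) = 0.9375.

0.938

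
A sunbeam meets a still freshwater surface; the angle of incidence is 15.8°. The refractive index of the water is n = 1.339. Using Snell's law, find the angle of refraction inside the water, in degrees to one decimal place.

Snell: sin θ_r = sin θ_i / n = sin 15.8° / 1.339 = 0.2723 / 1.339 = 0.2033.
θ_r = arcsin(0.2033) = 11.73°.

11.7°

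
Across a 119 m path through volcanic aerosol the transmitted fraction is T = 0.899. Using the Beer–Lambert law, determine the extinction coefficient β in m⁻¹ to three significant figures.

Beer–Lambert: T = exp(−βL) ⇒ β = −ln(T)/L = −ln(0.899)/119 = 0.1065/119 = 0.0008947 m⁻¹.

0.000895 m⁻¹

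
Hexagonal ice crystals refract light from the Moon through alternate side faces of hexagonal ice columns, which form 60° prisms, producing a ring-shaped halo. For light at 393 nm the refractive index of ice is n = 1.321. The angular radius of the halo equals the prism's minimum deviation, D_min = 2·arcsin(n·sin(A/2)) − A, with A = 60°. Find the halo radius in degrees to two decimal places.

n·sin(A/2) = 1.321 × sin 30° = 1.321 × 0.5000 = 0.6605.
D_min = 2·arcsin(0.6605) − 60° = 2 × 41.338° − 60° = 22.676°.

22.68°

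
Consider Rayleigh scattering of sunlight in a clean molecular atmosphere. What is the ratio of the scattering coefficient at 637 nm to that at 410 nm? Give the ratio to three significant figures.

0.172

Rayleigh scattering ∝ λ⁻⁴, so the ratio of coefficients is the inverse fourth power of the wavelength ratio.
σ(637)/σ(410) = (410/637)⁴ = (0.6436)⁴ = 0.1716.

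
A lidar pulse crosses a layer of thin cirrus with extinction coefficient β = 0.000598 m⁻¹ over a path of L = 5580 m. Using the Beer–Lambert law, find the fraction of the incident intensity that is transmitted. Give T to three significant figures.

0.0355

τ = β·L = 0.000598 × 5580 = 3.3368.
T = exp(−3.3368) = 0.0355.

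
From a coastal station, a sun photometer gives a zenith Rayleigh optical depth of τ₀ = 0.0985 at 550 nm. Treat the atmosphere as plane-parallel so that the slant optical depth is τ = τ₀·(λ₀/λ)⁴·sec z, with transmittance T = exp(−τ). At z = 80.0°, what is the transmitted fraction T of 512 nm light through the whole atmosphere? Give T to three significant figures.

0.470

sec 80.0° = 5.7588.
τ = 0.0985 × (550/512)⁴ × 5.7588 = 0.0985 × 1.3316 × 5.7588 = 0.7553.
T = exp(−0.7553) = 0.4699.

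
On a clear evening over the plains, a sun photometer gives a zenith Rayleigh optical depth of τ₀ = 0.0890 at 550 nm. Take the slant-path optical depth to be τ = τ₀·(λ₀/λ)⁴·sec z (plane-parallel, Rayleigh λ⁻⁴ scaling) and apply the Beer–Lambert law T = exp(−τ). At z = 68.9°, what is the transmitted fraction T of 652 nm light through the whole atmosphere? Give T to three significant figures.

0.882

sec 68.9° = 2.7778.
τ = 0.0890 × (550/652)⁴ × 2.7778 = 0.0890 × 0.5064 × 2.7778 = 0.1252.
T = exp(−0.1252) = 0.8823.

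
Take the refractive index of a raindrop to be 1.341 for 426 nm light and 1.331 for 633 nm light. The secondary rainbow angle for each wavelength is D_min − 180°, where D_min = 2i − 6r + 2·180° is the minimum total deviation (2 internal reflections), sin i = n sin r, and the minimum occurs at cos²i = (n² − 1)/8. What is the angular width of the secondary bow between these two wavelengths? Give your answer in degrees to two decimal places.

2.60°

At 426 nm (n = 1.341): cos²i = 0.09979 → i = 71.586°, r = 45.034°, D_min = 232.966°, rainbow angle = 52.966°.
At 633 nm (n = 1.331): cos²i = 0.09645 → i = 71.907°, r = 45.575°, D_min = 230.365°, rainbow angle = 50.365°.
Angular width = |52.966° − 50.365°| = 2.601°.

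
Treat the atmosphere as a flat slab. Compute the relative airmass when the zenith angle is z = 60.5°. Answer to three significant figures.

X = sec z = 1/cos 60.5° = 1/0.4924 = 2.0308.

2.03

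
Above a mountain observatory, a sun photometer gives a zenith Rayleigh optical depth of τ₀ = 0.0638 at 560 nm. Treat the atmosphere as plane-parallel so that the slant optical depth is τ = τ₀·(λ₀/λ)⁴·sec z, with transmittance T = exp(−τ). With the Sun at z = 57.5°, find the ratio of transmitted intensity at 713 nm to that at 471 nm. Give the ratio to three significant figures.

Airmass: sec 57.5° = 1.8612.
τ(713 nm) = 0.0638 × (560/713)⁴ × 1.8612 = 0.0638 × 0.3805 × 1.8612 = 0.0452.
τ(471 nm) = 0.0638 × (560/471)⁴ × 1.8612 = 0.0638 × 1.9983 × 1.8612 = 0.2373.
T(713)/T(471) = exp(τ_B − τ_A) = exp(0.1921) = 1.2118.

1.21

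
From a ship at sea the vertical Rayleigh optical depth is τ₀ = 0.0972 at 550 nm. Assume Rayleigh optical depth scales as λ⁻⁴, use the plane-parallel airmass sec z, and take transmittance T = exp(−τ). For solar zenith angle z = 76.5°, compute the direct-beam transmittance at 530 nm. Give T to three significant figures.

sec 76.5° = 4.2837.
τ = 0.0972 × (550/530)⁴ × 4.2837 = 0.0972 × 1.1597 × 4.2837 = 0.4829.
T = exp(−0.4829) = 0.6170.

0.617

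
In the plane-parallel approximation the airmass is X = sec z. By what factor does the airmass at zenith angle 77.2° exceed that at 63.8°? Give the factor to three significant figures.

1.99

X(77.2°)/X(63.8°) = sec 77.2° / sec 63.8° = cos 63.8° / cos 77.2° = 0.4415/0.2215 = 1.9928.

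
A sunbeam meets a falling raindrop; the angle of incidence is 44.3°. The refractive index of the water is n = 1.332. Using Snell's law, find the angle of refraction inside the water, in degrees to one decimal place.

31.6°

Snell: sin θ_r = sin θ_i / n = sin 44.3° / 1.332 = 0.6984 / 1.332 = 0.5243.
θ_r = arcsin(0.5243) = 31.62°.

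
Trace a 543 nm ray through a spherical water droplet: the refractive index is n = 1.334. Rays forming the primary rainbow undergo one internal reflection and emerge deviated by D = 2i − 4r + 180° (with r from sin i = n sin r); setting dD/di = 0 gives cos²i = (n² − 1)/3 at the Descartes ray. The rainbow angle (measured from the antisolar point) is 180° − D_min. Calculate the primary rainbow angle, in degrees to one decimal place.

cos²i = (1.77956 − 1)/3 = 0.25985; i = arccos(0.50976) = 59.352°.
sin r = sin 59.352°/1.334 = 0.64492; r = 40.159°.
D_min = 2·59.352° − 4·40.159° + 180° = 138.067°.
Rainbow angle = 180° − D_min = 41.933°.

41.9°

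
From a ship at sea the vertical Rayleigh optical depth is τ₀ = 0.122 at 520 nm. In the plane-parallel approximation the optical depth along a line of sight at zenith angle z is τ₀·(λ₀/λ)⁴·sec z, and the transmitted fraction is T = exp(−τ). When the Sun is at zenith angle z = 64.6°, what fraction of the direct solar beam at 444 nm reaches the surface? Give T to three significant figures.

0.586

sec 64.6° = 2.3314.
τ = 0.122 × (520/444)⁴ × 2.3314 = 0.122 × 1.8814 × 2.3314 = 0.5351.
T = exp(−0.5351) = 0.5856.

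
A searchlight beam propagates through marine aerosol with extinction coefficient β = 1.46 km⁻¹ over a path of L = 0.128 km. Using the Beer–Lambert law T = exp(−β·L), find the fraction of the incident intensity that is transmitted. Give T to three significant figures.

0.830

τ = β·L = 1.46 × 0.128 = 0.1869.
T = exp(−0.1869) = 0.8295.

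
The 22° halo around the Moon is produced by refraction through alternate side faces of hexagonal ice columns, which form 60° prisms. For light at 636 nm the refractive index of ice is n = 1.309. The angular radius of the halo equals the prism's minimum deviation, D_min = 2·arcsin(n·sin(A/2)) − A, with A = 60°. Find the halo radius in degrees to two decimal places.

n·sin(A/2) = 1.309 × sin 30° = 1.309 × 0.5000 = 0.6545.
D_min = 2·arcsin(0.6545) − 60° = 2 × 40.882° − 60° = 21.763°.

21.76°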